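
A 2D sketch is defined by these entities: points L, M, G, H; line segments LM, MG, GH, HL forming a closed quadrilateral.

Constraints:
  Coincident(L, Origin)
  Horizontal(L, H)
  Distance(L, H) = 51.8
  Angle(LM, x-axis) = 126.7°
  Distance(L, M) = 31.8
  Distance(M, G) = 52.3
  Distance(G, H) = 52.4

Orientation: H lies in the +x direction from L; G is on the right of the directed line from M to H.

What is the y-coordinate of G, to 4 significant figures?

-21.47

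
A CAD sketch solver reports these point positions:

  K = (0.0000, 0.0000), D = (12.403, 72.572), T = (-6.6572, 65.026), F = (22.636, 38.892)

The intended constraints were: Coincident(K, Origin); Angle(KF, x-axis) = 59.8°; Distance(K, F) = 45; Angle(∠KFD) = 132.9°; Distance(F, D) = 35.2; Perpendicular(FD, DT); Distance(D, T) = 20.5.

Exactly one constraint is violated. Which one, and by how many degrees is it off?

Perpendicular(FD, DT) — off by 4.70°.

K = (0.00, 0.00) ✓; KF at 59.80° ✓; |KF| = 45.00 ✓; ∠KFD = 132.9° ✓; |FD| = 35.20 ✓; ∠(FD, DT) = 94.70° ✗; |DT| = 20.50 ✓.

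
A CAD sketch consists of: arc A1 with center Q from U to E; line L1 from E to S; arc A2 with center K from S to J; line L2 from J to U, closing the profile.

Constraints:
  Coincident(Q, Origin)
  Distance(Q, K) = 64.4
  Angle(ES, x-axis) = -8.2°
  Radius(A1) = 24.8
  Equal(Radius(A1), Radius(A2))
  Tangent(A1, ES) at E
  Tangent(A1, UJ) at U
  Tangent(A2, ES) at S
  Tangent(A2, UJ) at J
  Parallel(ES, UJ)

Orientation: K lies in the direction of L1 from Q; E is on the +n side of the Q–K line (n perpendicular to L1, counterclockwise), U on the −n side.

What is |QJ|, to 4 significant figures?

69.01

The slot axis is L1's direction at -8.2°, so u = (cos -8.2°, sin -8.2°) = (0.9898, -0.1426) and n = (−sin -8.2°, cos -8.2°) = (0.1426, 0.9898). Q is at the origin and K lies 64.4 along u from Q, so K = 64.4·u = (63.74, -9.185). Tangency of A1 to both parallel lines with radius 24.8 puts E and U at Q ± 24.8·n: E = (3.537, 24.55), U = (-3.537, -24.55). Equal radii place S and J the same way about K: S = K + 24.8·n = (67.28, 15.36), J = K − 24.8·n = (60.20, -33.73). Then |QJ| = |J − Q| = 69.01.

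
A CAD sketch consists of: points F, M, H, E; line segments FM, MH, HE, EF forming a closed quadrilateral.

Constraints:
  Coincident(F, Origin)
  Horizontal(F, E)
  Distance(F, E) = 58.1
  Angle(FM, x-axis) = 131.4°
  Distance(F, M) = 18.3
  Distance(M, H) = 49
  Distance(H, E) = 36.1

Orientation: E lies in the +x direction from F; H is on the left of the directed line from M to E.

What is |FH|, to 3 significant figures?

44.5

F is at the origin; F and E share the same y with |FE| = 58.1 and E in +x, so E = (58.1, 0). FM runs at 131.4° with |FM| = 18.3, so M = (-12.1, 13.7). H is determined by |MH| = 49.0 and |HE| = 36.1 together: it lies at the intersection of circle(M, 49.0) and circle(E, 36.1). With |ME| = 71.5, the foot of the radical line on ME is 43.4 from M and the perpendicular offset is √(49.0² − 43.4²) = 22.7. Taking the left-of-ME solution: H = (34.9, 27.6).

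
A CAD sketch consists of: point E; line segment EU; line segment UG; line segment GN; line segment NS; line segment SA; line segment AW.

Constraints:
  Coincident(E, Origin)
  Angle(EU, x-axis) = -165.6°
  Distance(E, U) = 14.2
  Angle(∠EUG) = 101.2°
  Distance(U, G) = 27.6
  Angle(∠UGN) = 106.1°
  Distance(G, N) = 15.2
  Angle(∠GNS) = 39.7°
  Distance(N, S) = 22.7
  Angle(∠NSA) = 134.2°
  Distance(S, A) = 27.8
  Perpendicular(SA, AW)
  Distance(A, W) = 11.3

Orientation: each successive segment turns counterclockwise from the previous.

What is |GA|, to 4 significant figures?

32.06

E is at the origin; EU runs at -165.6° with length 14.2, so U = (-13.75, -3.531). ∠EUG = 101.2° gives UG at -86.80° from the x-axis; with |UG| = 27.6, G = (-12.21, -31.09). ∠UGN = 106.1° gives GN at -12.90° from the x-axis; with |GN| = 15.2, N = (2.603, -34.48). ∠GNS = 39.7° gives NS at 127.4° from the x-axis; with |NS| = 22.7, S = (-11.18, -16.45). ∠NSA = 134.2° gives SA at 173.2° from the x-axis; with |SA| = 27.8, A = (-38.79, -13.16). Then |GA| = |A − G| = 32.06.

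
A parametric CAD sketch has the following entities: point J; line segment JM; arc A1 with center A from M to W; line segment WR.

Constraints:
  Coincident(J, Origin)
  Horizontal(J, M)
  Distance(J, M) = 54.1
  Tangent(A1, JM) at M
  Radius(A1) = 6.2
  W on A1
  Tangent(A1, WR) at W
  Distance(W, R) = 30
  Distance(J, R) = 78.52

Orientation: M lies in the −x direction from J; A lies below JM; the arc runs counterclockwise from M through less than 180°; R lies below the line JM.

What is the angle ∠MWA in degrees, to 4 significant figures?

57.23°

Checks: |AM| = 6.200 ✓; |AW| = 6.200 ✓; ∠(AW, WR) = 90.00° ✓; |WR| = 30.00 ✓; |JR| = 78.52 ✓.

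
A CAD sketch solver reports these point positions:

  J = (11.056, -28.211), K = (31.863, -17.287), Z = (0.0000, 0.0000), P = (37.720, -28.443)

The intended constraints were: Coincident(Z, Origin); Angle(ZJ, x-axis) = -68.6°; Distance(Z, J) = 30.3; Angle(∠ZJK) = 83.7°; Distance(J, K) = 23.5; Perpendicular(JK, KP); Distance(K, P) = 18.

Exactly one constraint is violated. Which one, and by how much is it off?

Distance(K, P) = 18 — off by 5.40.

Z = (0.00, 0.00) ✓; ZJ at -68.60° ✓; |ZJ| = 30.30 ✓; ∠ZJK = 83.70° ✓; |JK| = 23.50 ✓; ∠(JK, KP) = 90.00° ✓; |KP| = 12.60 ✗.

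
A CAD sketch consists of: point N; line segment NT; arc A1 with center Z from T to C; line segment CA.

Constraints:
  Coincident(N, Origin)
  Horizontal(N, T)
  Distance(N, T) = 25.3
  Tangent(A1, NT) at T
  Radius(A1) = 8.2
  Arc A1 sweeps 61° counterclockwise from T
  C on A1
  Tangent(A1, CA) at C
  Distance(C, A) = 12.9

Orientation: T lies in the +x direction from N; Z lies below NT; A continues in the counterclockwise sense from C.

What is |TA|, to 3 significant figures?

20.5

On A1, T sits at bearing 90° from Z; a 61° counterclockwise sweep puts C at bearing 151°, so C = Z + 8.2·(cos 151°, sin 151°) = (18.1, -4.22). A1 meets CA tangentially, so ZC is at right angles to CA, so CA runs along (−sin 151°, cos 151°); with |CA| = 12.9, A = (11.9, -15.5). Then |TA| = |A − T| = 20.5.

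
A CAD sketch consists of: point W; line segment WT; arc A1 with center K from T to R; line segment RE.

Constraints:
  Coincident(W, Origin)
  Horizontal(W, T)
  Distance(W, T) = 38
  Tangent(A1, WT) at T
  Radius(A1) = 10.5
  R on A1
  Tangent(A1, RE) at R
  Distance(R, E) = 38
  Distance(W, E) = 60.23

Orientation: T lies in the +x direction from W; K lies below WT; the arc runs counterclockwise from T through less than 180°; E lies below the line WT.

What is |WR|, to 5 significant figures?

30.241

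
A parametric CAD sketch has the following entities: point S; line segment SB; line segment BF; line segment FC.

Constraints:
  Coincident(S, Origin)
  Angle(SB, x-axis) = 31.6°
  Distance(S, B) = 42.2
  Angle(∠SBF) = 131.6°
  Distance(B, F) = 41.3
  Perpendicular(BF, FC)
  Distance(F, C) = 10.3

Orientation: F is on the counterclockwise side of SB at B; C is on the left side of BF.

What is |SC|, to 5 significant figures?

72.504

S is at the origin; SB runs at 31.6° with length 42.2, so B = 42.2·(cos 31.6°, sin 31.6°) = (35.943, 22.112). ∠SBF = 131.6°, so BF runs at 31.6° + (180° − 131.6°) = 80.000° from the x-axis; with |BF| = 41.3, F = B + 41.3·(cos 80.000°, sin 80.000°) = (43.115, 62.785). BF is perpendicular to FC; with |FC| = 10.3 on the left of BF, C = F + 10.3·(-0.98481, 0.17365) = (32.971, 64.573). Then |SC| = |C − S| = 72.504.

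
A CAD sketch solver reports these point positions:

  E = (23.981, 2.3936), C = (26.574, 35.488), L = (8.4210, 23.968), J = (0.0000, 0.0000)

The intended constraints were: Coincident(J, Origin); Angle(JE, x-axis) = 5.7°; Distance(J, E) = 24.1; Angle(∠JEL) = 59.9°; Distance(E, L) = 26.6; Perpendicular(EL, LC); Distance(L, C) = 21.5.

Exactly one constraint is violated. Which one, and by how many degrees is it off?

Perpendicular(EL, LC) — off by 3.40°.

J = (0.00, 0.00) ✓; JE at 5.700° ✓; |JE| = 24.10 ✓; ∠JEL = 59.90° ✓; |EL| = 26.60 ✓; ∠(EL, LC) = 93.40° ✗; |LC| = 21.50 ✓.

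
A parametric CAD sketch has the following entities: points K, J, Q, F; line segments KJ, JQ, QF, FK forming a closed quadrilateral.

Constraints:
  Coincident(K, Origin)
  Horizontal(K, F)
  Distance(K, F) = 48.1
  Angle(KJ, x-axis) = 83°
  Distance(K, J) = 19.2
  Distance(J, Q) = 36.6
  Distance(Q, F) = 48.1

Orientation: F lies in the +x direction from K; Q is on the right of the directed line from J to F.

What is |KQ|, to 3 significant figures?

17.8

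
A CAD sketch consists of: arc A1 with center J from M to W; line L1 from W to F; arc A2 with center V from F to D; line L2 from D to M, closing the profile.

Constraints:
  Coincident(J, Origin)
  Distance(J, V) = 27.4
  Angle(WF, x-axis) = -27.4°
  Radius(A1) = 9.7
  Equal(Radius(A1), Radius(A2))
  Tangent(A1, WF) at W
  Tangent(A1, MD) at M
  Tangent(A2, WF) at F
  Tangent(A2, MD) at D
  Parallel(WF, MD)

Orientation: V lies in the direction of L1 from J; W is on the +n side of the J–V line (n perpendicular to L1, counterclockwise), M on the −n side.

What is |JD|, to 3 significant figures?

29.1

The slot axis is L1's direction at -27.4°, so u = (cos -27.4°, sin -27.4°) = (0.888, -0.460) and n = (−sin -27.4°, cos -27.4°) = (0.460, 0.888). J is at the origin and V lies 27.4 along u from J, so V = 27.4·u = (24.3, -12.6). Tangency of A1 to both parallel lines with radius 9.7 puts W and M at J ± 9.7·n: W = (4.46, 8.61), M = (-4.46, -8.61). Equal radii place F and D the same way about V: F = V + 9.7·n = (28.8, -4.00), D = V − 9.7·n = (19.9, -21.2). Then |JD| = |D − J| = 29.1.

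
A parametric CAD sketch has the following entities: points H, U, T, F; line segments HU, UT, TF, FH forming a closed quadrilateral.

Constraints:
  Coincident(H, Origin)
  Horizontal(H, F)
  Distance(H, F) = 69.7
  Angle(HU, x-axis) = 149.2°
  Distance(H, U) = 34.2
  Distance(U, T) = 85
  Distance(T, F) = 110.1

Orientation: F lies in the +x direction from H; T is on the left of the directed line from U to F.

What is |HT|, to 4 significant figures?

93.26

Checks: |UT| = 85.00 ✓; |TF| = 110.1 ✓.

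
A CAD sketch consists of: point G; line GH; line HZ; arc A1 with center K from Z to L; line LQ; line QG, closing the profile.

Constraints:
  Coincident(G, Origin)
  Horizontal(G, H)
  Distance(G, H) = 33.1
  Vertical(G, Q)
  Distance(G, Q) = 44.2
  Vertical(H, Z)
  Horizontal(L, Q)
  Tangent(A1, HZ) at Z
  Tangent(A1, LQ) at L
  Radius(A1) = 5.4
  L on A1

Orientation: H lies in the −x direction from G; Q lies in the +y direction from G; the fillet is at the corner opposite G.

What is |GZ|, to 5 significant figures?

51.000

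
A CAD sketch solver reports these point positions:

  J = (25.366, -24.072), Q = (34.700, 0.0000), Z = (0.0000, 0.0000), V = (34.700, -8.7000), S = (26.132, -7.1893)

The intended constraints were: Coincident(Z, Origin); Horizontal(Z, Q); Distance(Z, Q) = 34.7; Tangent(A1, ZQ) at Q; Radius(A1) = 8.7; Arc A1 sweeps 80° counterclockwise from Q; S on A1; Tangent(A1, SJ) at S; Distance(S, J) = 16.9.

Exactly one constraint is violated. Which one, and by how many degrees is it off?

Tangent(A1, SJ) at S — off by 7.40°.

Z = (0.00, 0.00) ✓; Z.y = 0.00, Q.y = 0.00 ✓; |ZQ| = 34.70 ✓; ∠(VQ, QZ) = 90.00° ✓; |VQ| = 8.700 ✓; bearing(V→S) − bearing(V→Q) = 80.00° ✓; |VS| = 8.700 ✓; ∠(VS, SJ) = 82.60° ✗; |SJ| = 16.90 ✓.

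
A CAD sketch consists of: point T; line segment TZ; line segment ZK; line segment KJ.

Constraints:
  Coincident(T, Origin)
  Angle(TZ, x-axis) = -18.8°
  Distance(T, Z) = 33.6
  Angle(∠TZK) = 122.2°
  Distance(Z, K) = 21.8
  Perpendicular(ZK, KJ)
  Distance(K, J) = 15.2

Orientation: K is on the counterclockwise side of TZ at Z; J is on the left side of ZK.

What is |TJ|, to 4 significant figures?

41.85

T is at the origin; TZ runs at -18.8° with length 33.6, so Z = 33.6·(cos -18.8°, sin -18.8°) = (31.81, -10.83). ∠TZK = 122.2°, so ZK runs at -18.8° + (180° − 122.2°) = 39.00° from the x-axis; with |ZK| = 21.8, K = Z + 21.8·(cos 39.00°, sin 39.00°) = (48.75, 2.891). The perpendicularity gives KJ at right angles to ZK; with |KJ| = 15.2 on the left of ZK, J = K + 15.2·(-0.6293, 0.7771) = (39.18, 14.70). Then |TJ| = |J − T| = 41.85.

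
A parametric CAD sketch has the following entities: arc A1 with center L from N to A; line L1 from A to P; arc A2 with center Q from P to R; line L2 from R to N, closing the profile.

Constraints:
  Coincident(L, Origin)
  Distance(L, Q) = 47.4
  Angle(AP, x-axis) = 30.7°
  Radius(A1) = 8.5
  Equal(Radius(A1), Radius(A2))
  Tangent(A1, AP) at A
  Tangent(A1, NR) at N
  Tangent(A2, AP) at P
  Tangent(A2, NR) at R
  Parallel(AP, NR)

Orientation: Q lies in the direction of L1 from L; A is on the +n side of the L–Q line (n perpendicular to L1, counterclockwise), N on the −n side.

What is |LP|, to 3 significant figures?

48.2

The slot axis is L1's direction at 30.7°, so u = (cos 30.7°, sin 30.7°) = (0.860, 0.511) and n = (−sin 30.7°, cos 30.7°) = (-0.511, 0.860). L is at the origin and Q lies 47.4 along u from L, so Q = 47.4·u = (40.8, 24.2). Tangency of A1 to both parallel lines with radius 8.5 puts A and N at L ± 8.5·n: A = (-4.34, 7.31), N = (4.34, -7.31). Equal radii place P and R the same way about Q: P = Q + 8.5·n = (36.4, 31.5), R = Q − 8.5·n = (45.1, 16.9). Then |LP| = |P − L| = 48.2.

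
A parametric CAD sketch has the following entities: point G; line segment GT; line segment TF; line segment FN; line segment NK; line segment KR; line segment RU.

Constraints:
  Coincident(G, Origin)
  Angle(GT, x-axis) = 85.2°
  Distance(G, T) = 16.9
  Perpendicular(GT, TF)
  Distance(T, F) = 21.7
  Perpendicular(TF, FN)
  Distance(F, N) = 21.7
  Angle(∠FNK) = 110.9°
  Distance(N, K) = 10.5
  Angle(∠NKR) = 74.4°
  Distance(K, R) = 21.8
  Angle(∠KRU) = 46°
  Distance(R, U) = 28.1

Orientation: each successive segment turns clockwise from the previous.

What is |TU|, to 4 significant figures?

38.29

G is at the origin; GT runs at 85.2° with length 16.9, so T = (1.414, 16.84). GT is perpendicular to TF, so TF runs at -4.800°; with |TF| = 21.7, F = (23.04, 15.02). TF is perpendicular to FN, so FN runs at -94.80°; with |FN| = 21.7, N = (21.22, -6.599). ∠FNK = 110.9° gives NK at -163.9° from the x-axis; with |NK| = 10.5, K = (11.13, -9.511). ∠NKR = 74.4° gives KR at 90.50° from the x-axis; with |KR| = 21.8, R = (10.94, 12.29). ∠KRU = 46.0° gives RU at -43.50° from the x-axis; with |RU| = 28.1, U = (31.33, -7.054). Then |TU| = |U − T| = 38.29.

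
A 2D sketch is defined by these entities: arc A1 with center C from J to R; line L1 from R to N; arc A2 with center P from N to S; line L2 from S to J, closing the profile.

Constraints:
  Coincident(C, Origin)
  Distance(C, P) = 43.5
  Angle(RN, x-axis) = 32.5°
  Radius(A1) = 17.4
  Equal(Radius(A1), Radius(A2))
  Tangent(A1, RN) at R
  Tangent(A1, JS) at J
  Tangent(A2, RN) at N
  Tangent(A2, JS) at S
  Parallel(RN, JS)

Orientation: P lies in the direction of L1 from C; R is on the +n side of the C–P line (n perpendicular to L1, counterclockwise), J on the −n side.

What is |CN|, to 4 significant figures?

46.85

The slot axis is L1's direction at 32.5°, so u = (cos 32.5°, sin 32.5°) = (0.8434, 0.5373) and n = (−sin 32.5°, cos 32.5°) = (-0.5373, 0.8434). C is at the origin and P lies 43.5 along u from C, so P = 43.5·u = (36.69, 23.37). Tangency of A1 to both parallel lines with radius 17.4 puts R and J at C ± 17.4·n: R = (-9.349, 14.68), J = (9.349, -14.68). Equal radii place N and S the same way about P: N = P + 17.4·n = (27.34, 38.05), S = P − 17.4·n = (46.04, 8.698). Then |CN| = |N − C| = 46.85.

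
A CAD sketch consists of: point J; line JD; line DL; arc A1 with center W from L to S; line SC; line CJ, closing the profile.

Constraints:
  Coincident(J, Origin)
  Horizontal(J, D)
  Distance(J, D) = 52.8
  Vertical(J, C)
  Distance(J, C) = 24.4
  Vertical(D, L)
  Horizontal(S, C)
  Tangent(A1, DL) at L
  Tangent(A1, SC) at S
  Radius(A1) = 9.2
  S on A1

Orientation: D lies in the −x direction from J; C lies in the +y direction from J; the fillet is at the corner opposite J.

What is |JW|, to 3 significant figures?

46.2

J is at the origin; JD is horizontal with |JD| = 52.8 and D on the −x side, so D = (-52.8, 0.00). J and C share the same x with |JC| = 24.4 and C on the +y side, so C = (0.00, 24.4). The virtual corner opposite J is at (-52.8, 24.4). The tangent condition forces WL to be normal to DL and A1 meets SC tangentially, so WS is at right angles to SC, with radius 9.2, so the center W sits 9.2 in from both sides at W = (-43.6, 15.2). Then |JW| = |W − J| = 46.2.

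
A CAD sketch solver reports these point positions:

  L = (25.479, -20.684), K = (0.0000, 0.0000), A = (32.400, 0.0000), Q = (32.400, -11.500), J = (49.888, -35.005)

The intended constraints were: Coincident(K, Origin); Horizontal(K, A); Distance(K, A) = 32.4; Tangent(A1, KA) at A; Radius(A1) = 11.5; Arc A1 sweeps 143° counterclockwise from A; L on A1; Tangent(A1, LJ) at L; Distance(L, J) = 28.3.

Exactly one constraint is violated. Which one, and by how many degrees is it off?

Tangent(A1, LJ) at L — off by 6.60°.

K = (0.00, 0.00) ✓; K.y = 0.00, A.y = 0.00 ✓; |KA| = 32.40 ✓; ∠(QA, AK) = 90.00° ✓; |QA| = 11.50 ✓; bearing(Q→L) − bearing(Q→A) = 143.0° ✓; |QL| = 11.50 ✓; ∠(QL, LJ) = 83.40° ✗; |LJ| = 28.30 ✓.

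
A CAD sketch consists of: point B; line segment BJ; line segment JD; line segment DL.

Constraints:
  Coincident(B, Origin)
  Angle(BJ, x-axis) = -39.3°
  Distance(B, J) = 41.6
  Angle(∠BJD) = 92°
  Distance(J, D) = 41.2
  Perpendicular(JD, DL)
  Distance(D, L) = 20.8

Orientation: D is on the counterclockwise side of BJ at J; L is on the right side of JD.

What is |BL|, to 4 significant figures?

75.56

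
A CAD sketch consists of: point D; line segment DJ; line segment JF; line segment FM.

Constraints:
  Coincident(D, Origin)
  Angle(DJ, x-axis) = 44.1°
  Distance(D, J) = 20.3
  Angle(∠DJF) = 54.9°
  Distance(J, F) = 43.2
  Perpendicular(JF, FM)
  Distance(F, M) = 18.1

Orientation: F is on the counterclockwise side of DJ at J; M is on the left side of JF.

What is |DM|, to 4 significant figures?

31.56

D is at the origin; DJ runs at 44.1° with length 20.3, so J = 20.3·(cos 44.1°, sin 44.1°) = (14.58, 14.13). ∠DJF = 54.9°, so JF runs at 44.1° + (180° − 54.9°) = 169.2° from the x-axis; with |JF| = 43.2, F = J + 43.2·(cos 169.2°, sin 169.2°) = (-27.86, 22.22). JF ⟂ FM; with |FM| = 18.1 on the left of JF, M = F + 18.1·(-0.1874, -0.9823) = (-31.25, 4.443). Then |DM| = |M − D| = 31.56.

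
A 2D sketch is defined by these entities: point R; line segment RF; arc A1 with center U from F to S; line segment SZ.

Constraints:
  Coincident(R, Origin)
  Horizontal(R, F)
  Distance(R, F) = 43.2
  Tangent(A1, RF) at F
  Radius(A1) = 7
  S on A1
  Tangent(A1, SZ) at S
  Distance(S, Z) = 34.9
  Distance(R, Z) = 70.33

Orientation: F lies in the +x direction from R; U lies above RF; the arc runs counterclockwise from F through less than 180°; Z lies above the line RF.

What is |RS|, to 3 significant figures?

50.3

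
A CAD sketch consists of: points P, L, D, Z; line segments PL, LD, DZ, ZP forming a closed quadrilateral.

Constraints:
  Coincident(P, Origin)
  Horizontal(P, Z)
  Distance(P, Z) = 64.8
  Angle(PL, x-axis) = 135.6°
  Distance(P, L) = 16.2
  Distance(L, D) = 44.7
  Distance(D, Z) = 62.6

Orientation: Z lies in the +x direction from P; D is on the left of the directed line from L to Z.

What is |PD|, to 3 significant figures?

47.6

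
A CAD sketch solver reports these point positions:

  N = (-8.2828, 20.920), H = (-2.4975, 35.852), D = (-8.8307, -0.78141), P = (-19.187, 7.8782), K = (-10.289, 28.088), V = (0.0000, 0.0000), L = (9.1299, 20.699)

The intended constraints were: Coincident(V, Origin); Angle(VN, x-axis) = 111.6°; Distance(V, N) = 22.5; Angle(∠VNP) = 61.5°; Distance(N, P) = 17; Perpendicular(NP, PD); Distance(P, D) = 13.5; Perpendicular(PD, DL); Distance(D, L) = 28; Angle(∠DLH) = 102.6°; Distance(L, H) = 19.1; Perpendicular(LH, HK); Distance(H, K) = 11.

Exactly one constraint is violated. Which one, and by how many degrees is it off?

Perpendicular(LH, HK) — off by 7.40°.

V = (0.00, 0.00) ✓; VN at 111.6° ✓; |VN| = 22.50 ✓; ∠VNP = 61.50° ✓; |NP| = 17.00 ✓; ∠(NP, PD) = 90.00° ✓; |PD| = 13.50 ✓; ∠(PD, DL) = 90.00° ✓; |DL| = 28.00 ✓; ∠DLH = 102.6° ✓; |LH| = 19.10 ✓; ∠(LH, HK) = 97.40° ✗; |HK| = 11.00 ✓.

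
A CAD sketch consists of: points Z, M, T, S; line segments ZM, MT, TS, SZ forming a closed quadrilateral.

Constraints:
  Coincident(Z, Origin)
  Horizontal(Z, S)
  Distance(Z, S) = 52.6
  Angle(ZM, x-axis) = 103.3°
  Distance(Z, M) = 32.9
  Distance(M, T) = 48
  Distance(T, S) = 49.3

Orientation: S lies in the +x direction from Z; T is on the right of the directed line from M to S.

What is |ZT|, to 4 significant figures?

15.19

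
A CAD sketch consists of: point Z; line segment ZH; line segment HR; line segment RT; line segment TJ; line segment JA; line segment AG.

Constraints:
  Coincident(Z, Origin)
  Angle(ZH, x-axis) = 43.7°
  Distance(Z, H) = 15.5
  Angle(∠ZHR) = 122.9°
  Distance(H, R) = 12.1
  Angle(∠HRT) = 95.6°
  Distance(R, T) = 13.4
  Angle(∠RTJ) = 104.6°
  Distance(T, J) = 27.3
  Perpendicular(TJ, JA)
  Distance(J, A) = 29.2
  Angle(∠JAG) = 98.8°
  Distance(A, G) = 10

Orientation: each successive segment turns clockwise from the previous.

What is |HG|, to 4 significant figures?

16.54

Z is at the origin; ZH runs at 43.7° with length 15.5, so H = (11.21, 10.71). ∠ZHR = 122.9° gives HR at -13.40° from the x-axis; with |HR| = 12.1, R = (22.98, 7.905). ∠HRT = 95.6° gives RT at -97.80° from the x-axis; with |RT| = 13.4, T = (21.16, -5.371). ∠RTJ = 104.6° gives TJ at -173.2° from the x-axis; with |TJ| = 27.3, J = (-5.950, -8.604). The perpendicularity gives JA at right angles to TJ, so JA runs at 96.80°; with |JA| = 29.2, A = (-9.407, 20.39). ∠JAG = 98.8° gives AG at 15.60° from the x-axis; with |AG| = 10.0, G = (0.2243, 23.08). Then |HG| = |G − H| = 16.54.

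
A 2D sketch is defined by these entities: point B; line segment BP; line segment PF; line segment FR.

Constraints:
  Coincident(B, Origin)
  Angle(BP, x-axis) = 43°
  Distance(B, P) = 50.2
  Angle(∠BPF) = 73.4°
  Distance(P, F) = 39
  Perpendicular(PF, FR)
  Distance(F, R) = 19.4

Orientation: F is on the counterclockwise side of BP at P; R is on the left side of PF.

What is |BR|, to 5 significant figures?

37.844

B is at the origin; BP runs at 43.0° with length 50.2, so P = 50.2·(cos 43.0°, sin 43.0°) = (36.714, 34.236). ∠BPF = 73.4°, so PF runs at 43.0° + (180° − 73.4°) = 149.60° from the x-axis; with |PF| = 39.0, F = P + 39.0·(cos 149.60°, sin 149.60°) = (3.0759, 53.972). PF is perpendicular to FR; with |FR| = 19.4 on the left of PF, R = F + 19.4·(-0.50603, -0.86251) = (-6.7411, 37.239). Then |BR| = |R − B| = 37.844.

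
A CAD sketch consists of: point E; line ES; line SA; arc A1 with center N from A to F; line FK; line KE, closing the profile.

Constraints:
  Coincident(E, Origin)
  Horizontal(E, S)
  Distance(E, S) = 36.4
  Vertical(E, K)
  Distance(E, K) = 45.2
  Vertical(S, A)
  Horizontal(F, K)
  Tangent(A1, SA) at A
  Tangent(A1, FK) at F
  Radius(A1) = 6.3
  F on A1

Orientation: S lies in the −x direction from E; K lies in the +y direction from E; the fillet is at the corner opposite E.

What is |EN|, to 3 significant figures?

49.2

E is at the origin; E and S share the same y with |ES| = 36.4 and S on the −x side, so S = (-36.4, 0.00). E and K share the same x with |EK| = 45.2 and K on the +y side, so K = (0.00, 45.2). The virtual corner opposite E is at (-36.4, 45.2). The tangent condition forces NA to be normal to SA and since A1 is tangent to FK there, NF ⟂ FK, with radius 6.3, so the center N sits 6.3 in from both sides at N = (-30.1, 38.9). Then |EN| = |N − E| = 49.2.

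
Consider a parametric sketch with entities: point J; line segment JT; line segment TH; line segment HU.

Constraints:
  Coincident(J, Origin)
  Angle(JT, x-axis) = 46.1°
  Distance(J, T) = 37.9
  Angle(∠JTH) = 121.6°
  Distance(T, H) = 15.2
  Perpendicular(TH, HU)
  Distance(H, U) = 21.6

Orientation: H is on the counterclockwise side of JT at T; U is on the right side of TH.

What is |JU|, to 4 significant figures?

64.28

∠JTH = 121.6°, so TH runs at 46.1° + (180° − 121.6°) = 104.5° from the x-axis; with |TH| = 15.2, H = T + 15.2·(cos 104.5°, sin 104.5°) = (22.47, 42.02). TH is perpendicular to HU; with |HU| = 21.6 on the right of TH, U = H + 21.6·(0.9681, 0.2504) = (43.39, 47.43). Then |JU| = |U − J| = 64.28.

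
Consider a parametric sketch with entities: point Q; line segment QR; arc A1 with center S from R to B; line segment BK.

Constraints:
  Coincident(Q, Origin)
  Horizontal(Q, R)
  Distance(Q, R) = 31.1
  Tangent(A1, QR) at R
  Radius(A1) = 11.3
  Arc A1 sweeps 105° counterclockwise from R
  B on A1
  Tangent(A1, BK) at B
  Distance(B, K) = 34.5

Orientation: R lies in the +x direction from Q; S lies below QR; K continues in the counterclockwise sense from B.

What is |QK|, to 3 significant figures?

55.8

On A1, R sits at bearing 90° from S; a 105° counterclockwise sweep puts B at bearing 195°, so B = S + 11.3·(cos 195°, sin 195°) = (20.2, -14.2). Since A1 is tangent to BK there, SB ⟂ BK, so BK runs along (−sin 195°, cos 195°); with |BK| = 34.5, K = (29.1, -47.5). Then |QK| = |K − Q| = 55.8.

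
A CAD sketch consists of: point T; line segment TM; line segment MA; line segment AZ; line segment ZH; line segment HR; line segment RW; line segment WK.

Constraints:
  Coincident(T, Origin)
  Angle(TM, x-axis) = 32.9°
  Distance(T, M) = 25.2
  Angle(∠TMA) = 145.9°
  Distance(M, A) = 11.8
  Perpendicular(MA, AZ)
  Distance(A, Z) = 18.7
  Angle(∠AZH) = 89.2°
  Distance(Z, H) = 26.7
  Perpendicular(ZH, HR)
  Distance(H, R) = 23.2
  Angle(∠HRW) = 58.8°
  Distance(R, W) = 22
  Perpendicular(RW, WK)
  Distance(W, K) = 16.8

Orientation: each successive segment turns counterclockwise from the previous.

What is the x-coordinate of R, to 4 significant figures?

19.95

∠AZH = 89.2° gives ZH at -112.2° from the x-axis; with |ZH| = 26.7, H = (-1.533, 7.136). ZH ⟂ HR, so HR runs at -22.20°; with |HR| = 23.2, R = (19.95, -1.630). So R.x = 19.95.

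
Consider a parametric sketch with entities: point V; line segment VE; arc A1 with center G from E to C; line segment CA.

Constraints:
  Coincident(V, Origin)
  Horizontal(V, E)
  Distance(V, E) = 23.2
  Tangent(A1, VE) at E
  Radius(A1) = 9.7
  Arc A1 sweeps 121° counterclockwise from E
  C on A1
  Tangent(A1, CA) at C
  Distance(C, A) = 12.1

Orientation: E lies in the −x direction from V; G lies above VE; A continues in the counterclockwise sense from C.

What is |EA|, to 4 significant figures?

25.15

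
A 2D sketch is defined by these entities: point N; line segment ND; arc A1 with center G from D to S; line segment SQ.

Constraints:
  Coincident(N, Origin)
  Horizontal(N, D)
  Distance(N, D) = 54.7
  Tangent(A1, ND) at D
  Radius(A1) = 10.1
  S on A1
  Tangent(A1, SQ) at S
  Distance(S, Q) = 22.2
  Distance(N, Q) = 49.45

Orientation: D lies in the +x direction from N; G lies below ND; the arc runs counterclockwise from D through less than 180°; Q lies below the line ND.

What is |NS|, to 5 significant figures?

45.540

N is at the origin; N and D share the same y with |ND| = 54.7 and D on the +x side, so D = (54.700, 0.0000). Since A1 is tangent to ND there, GD ⟂ ND, so G = D + (0, -10.1) = (54.700, -10.100). Since GS ⟂ SQ (tangency), |GQ| = √(10.1² + 22.2²) = 24.390 regardless of where S sits on A1. So Q lies on both circle(N, 49.45) and circle(G, 24.390); the below-ND intersection is Q = (39.771, -29.387). S is the foot of the tangent from Q: S = (44.870, -7.7802).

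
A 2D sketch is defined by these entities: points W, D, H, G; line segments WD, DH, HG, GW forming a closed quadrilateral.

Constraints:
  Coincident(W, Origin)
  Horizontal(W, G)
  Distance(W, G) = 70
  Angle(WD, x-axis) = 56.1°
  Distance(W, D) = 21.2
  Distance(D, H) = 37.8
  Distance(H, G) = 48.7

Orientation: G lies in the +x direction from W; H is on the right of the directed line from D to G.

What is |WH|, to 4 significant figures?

30.54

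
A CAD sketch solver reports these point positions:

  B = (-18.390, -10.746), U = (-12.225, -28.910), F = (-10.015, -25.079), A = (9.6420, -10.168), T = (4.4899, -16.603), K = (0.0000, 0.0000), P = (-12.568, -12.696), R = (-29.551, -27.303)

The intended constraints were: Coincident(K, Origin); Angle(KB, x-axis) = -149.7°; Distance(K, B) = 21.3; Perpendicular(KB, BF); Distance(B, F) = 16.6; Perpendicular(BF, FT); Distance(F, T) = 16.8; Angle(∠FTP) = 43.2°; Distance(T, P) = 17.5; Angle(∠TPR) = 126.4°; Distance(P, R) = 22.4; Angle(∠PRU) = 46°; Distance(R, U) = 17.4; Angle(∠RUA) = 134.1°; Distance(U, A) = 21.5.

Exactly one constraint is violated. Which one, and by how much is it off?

Distance(U, A) = 21.5 — off by 7.30.

K = (0.00, 0.00) ✓; KB at -149.7° ✓; |KB| = 21.30 ✓; ∠(KB, BF) = 90.00° ✓; |BF| = 16.60 ✓; ∠(BF, FT) = 90.00° ✓; |FT| = 16.80 ✓; ∠FTP = 43.20° ✓; |TP| = 17.50 ✓; ∠TPR = 126.4° ✓; |PR| = 22.40 ✓; ∠PRU = 46.00° ✓; |RU| = 17.40 ✓; ∠RUA = 134.1° ✓; |UA| = 28.80 ✗.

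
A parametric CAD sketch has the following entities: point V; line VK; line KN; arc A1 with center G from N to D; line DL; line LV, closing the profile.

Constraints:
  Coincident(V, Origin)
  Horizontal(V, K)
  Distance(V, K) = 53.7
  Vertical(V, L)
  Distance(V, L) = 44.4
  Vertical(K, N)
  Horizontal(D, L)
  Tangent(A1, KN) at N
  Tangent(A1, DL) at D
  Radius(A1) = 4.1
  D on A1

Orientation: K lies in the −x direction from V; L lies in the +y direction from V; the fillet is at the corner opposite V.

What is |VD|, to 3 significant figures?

66.6

V is at the origin; V and K share the same y with |VK| = 53.7 and K on the −x side, so K = (-53.7, 0.00). V and L share the same x with |VL| = 44.4 and L on the +y side, so L = (0.00, 44.4). The virtual corner opposite V is at (-53.7, 44.4). The tangent condition forces GN to be normal to KN and tangency of A1 to DL means the radius GD is perpendicular to DL, with radius 4.1, so the center G sits 4.1 in from both sides at G = (-49.6, 40.3). That places the tangent points at N = (-53.7, 40.3) on KN and D = (-49.6, 44.4) on DL. Then |VD| = |D − V| = 66.6.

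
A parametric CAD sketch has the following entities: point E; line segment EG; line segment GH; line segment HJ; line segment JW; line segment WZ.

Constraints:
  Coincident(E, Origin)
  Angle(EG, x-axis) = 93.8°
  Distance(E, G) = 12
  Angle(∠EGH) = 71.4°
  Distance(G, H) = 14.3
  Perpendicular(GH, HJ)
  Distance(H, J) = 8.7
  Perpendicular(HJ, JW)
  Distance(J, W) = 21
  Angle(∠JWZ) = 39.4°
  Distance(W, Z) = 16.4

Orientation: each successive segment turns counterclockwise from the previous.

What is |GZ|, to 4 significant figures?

6.213

HJ ⟂ JW, so JW runs at 22.40°; with |JW| = 21.0, W = (8.714, 6.483). ∠JWZ = 39.4° gives WZ at 163.0° from the x-axis; with |WZ| = 16.4, Z = (-6.969, 11.28). Then |GZ| = |Z − G| = 6.213.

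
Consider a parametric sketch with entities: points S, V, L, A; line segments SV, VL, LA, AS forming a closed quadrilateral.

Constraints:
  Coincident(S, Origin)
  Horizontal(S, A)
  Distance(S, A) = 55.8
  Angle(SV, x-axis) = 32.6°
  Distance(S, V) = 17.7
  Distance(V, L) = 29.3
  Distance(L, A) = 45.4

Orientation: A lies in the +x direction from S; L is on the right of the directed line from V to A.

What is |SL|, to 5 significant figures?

24.768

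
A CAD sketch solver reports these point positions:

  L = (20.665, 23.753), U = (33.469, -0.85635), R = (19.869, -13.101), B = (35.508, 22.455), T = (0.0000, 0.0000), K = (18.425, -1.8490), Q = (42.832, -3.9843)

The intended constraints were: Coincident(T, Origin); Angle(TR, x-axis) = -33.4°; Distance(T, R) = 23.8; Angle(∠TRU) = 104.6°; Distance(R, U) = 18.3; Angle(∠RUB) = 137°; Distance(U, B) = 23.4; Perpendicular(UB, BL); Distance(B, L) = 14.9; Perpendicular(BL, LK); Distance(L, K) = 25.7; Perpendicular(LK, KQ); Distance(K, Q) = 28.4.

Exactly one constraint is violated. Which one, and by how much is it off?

Distance(K, Q) = 28.4 — off by 3.90.

T = (0.00, 0.00) ✓; TR at -33.40° ✓; |TR| = 23.80 ✓; ∠TRU = 104.6° ✓; |RU| = 18.30 ✓; ∠RUB = 137.0° ✓; |UB| = 23.40 ✓; ∠(UB, BL) = 90.00° ✓; |BL| = 14.90 ✓; ∠(BL, LK) = 90.00° ✓; |LK| = 25.70 ✓; ∠(LK, KQ) = 90.00° ✓; |KQ| = 24.50 ✗.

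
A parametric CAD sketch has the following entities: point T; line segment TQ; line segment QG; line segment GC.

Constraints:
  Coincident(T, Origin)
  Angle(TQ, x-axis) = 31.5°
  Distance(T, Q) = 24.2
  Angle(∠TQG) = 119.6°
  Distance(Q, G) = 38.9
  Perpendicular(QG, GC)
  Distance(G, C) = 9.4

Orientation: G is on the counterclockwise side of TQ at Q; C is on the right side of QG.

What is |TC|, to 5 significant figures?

59.269

∠TQG = 119.6°, so QG runs at 31.5° + (180° − 119.6°) = 91.900° from the x-axis; with |QG| = 38.9, G = Q + 38.9·(cos 91.900°, sin 91.900°) = (19.344, 51.523). The perpendicularity gives GC at right angles to QG; with |GC| = 9.4 on the right of QG, C = G + 9.4·(0.99945, 0.033155) = (28.739, 51.835). Then |TC| = |C − T| = 59.269.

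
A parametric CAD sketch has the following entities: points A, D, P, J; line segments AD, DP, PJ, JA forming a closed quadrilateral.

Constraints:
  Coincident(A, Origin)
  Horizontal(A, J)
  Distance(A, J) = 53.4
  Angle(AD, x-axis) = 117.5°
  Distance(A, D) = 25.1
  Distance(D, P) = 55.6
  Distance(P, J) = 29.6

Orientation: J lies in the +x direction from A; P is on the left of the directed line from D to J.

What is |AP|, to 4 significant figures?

51.90

A is at the origin; A and J share the same y with |AJ| = 53.4 and J in +x, so J = (53.4, 0). AD runs at 117.5° with |AD| = 25.1, so D = (-11.59, 22.26). P is determined by |DP| = 55.6 and |PJ| = 29.6 together: it lies at the intersection of circle(D, 55.6) and circle(J, 29.6). With |DJ| = 68.70, the foot of the radical line on DJ is 50.47 from D and the perpendicular offset is √(55.6² − 50.47²) = 23.32. Taking the left-of-DJ solution: P = (43.72, 27.97).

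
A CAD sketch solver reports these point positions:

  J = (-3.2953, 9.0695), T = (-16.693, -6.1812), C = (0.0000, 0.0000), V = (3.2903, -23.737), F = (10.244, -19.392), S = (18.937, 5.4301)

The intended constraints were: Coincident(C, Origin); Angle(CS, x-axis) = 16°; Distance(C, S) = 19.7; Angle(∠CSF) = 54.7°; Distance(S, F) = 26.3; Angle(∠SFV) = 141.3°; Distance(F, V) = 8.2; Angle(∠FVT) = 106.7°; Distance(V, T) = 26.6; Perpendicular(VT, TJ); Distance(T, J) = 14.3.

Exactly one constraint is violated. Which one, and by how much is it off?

Distance(T, J) = 14.3 — off by 6.00.

C = (0.00, 0.00) ✓; CS at 16.00° ✓; |CS| = 19.70 ✓; ∠CSF = 54.70° ✓; |SF| = 26.30 ✓; ∠SFV = 141.3° ✓; |FV| = 8.200 ✓; ∠FVT = 106.7° ✓; |VT| = 26.60 ✓; ∠(VT, TJ) = 90.00° ✓; |TJ| = 20.30 ✗.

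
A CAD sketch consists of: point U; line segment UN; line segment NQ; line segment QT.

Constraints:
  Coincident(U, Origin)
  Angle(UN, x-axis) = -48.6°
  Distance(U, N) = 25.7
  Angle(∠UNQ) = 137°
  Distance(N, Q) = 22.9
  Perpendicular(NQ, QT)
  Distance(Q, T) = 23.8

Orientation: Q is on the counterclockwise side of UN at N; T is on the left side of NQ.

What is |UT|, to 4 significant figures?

42.16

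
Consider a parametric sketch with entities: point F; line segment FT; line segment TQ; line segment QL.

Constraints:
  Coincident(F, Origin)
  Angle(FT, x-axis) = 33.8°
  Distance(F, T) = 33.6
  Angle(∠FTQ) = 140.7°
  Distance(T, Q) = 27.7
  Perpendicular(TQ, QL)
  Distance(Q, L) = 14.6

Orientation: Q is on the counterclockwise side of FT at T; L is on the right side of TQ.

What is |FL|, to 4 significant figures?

64.59

F is at the origin; FT runs at 33.8° with length 33.6, so T = 33.6·(cos 33.8°, sin 33.8°) = (27.92, 18.69). ∠FTQ = 140.7°, so TQ runs at 33.8° + (180° − 140.7°) = 73.10° from the x-axis; with |TQ| = 27.7, Q = T + 27.7·(cos 73.10°, sin 73.10°) = (35.97, 45.20). TQ is perpendicular to QL; with |QL| = 14.6 on the right of TQ, L = Q + 14.6·(0.9568, -0.2907) = (49.94, 40.95). Then |FL| = |L − F| = 64.59.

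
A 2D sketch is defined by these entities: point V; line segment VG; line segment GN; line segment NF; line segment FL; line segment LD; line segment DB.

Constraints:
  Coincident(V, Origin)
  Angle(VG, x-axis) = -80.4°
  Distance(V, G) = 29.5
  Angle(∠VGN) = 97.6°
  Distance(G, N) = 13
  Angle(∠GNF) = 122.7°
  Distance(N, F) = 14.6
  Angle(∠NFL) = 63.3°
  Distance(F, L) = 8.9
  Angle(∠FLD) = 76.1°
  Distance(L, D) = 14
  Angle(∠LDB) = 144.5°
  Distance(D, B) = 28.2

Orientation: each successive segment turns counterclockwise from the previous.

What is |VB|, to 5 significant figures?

62.649

∠FLD = 76.1° gives LD at -80.100° from the x-axis; with |LD| = 14.0, D = (18.894, -29.250). ∠LDB = 144.5° gives DB at -44.600° from the x-axis; with |DB| = 28.2, B = (38.974, -49.051). Then |VB| = |B − V| = 62.649.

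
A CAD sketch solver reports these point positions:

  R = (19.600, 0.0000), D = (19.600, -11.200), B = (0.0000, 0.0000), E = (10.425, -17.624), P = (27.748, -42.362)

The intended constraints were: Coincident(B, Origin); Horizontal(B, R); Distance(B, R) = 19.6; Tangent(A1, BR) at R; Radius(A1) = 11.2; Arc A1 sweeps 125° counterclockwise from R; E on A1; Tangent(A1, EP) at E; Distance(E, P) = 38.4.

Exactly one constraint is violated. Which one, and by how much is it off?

Distance(E, P) = 38.4 — off by 8.20.

B = (0.00, 0.00) ✓; B.y = 0.00, R.y = 0.00 ✓; |BR| = 19.60 ✓; ∠(DR, RB) = 90.00° ✓; |DR| = 11.20 ✓; bearing(D→E) − bearing(D→R) = 125.0° ✓; |DE| = 11.20 ✓; ∠(DE, EP) = 90.00° ✓; |EP| = 30.20 ✗.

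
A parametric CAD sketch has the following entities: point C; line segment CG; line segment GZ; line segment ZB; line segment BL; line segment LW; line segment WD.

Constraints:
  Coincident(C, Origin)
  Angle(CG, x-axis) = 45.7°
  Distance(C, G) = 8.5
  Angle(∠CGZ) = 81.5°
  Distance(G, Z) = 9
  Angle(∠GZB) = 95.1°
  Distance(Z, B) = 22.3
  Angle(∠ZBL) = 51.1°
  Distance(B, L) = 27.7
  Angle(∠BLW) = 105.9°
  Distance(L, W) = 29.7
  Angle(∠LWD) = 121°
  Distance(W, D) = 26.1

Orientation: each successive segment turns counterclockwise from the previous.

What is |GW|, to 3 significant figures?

21.7

C is at the origin; CG runs at 45.7° with length 8.5, so G = (5.94, 6.08). ∠CGZ = 81.5° gives GZ at 144° from the x-axis; with |GZ| = 9.0, Z = (-1.36, 11.3). ∠GZB = 95.1° gives ZB at -131° from the x-axis; with |ZB| = 22.3, B = (-16.0, -5.51). ∠ZBL = 51.1° gives BL at -2.00° from the x-axis; with |BL| = 27.7, L = (11.7, -6.47). ∠BLW = 105.9° gives LW at 72.1° from the x-axis; with |LW| = 29.7, W = (20.8, 21.8). Then |GW| = |W − G| = 21.7.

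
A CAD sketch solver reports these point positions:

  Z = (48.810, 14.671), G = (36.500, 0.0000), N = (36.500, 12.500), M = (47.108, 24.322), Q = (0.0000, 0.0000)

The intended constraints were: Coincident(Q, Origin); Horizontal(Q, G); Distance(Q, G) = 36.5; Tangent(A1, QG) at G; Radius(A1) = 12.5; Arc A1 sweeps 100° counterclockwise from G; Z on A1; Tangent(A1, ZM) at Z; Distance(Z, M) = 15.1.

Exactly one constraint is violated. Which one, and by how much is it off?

Distance(Z, M) = 15.1 — off by 5.30.

Q = (0.00, 0.00) ✓; Q.y = 0.00, G.y = 0.00 ✓; |QG| = 36.50 ✓; ∠(NG, GQ) = 90.00° ✓; |NG| = 12.50 ✓; bearing(N→Z) − bearing(N→G) = 100.0° ✓; |NZ| = 12.50 ✓; ∠(NZ, ZM) = 90.00° ✓; |ZM| = 9.800 ✗.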